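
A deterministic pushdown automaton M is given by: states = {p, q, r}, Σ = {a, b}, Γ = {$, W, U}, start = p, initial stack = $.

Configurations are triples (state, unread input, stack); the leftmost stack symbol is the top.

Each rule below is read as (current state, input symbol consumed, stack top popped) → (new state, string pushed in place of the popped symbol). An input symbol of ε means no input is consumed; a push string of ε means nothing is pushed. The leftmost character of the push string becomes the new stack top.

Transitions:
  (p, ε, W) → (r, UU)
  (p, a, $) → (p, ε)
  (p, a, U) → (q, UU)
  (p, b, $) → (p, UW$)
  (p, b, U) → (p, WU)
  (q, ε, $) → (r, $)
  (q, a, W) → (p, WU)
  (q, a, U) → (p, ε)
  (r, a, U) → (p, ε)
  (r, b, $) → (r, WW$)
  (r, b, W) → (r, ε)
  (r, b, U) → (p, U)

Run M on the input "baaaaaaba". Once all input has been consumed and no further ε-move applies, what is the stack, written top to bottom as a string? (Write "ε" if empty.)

(p, baaaaaaba, $)
  read b, top $: go to p, push UW$ → (p, aaaaaaba, UW$)
  read a, top U: go to q, push UU → (q, aaaaaba, UUW$)
  read a, top U: go to p, push ε → (p, aaaaba, UW$)
  read a, top U: go to q, push UU → (q, aaaba, UUW$)
  read a, top U: go to p, push ε → (p, aaba, UW$)
  read a, top U: go to q, push UU → (q, aba, UUW$)
  read a, top U: go to p, push ε → (p, ba, UW$)
  read b, top U: go to p, push WU → (p, a, WUW$)
  ε-move, top W: go to r, push UU → (r, a, UUUW$)
  read a, top U: go to p, push ε → (p, ε, UUW$)
All input consumed in state p with stack UUW$.

UUW$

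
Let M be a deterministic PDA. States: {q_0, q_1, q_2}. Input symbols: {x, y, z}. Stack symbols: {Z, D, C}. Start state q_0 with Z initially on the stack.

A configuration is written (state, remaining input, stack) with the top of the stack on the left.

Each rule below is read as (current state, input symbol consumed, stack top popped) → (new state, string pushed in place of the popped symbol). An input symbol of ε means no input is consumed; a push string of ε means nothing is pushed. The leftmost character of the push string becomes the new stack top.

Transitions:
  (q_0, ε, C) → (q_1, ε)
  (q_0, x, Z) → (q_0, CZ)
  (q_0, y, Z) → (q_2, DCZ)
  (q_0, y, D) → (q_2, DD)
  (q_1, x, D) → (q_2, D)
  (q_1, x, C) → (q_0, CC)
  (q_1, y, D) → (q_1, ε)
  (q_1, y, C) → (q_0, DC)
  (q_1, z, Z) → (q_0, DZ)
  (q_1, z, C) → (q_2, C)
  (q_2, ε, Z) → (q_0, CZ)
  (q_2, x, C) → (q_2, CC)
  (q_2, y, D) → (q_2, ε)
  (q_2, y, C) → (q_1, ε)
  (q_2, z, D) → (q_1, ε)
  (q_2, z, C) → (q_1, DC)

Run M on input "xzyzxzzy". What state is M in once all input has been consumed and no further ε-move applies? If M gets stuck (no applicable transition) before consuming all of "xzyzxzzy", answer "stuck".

q_2

(q_0, xzyzxzzy, Z)
  read x, top Z: go to q_0, push CZ → (q_0, zyzxzzy, CZ)
  ε-move, top C: go to q_1, push ε → (q_1, zyzxzzy, Z)
  read z, top Z: go to q_0, push DZ → (q_0, yzxzzy, DZ)
  read y, top D: go to q_2, push DD → (q_2, zxzzy, DDZ)
  read z, top D: go to q_1, push ε → (q_1, xzzy, DZ)
  read x, top D: go to q_2, push D → (q_2, zzy, DZ)
  read z, top D: go to q_1, push ε → (q_1, zy, Z)
  read z, top Z: go to q_0, push DZ → (q_0, y, DZ)
  read y, top D: go to q_2, push DD → (q_2, ε, DDZ)
All input consumed; M is in state q_2.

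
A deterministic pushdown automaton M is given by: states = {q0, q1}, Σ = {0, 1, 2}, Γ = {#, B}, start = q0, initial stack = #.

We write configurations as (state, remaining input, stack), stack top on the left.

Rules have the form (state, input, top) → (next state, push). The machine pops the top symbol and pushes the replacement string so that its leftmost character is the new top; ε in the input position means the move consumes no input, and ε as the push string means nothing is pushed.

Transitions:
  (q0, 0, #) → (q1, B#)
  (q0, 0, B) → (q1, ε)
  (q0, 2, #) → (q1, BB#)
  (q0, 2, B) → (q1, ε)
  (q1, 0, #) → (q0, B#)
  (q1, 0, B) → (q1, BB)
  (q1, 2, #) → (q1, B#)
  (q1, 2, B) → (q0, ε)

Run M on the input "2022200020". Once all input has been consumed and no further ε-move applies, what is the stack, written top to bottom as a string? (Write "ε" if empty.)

(q0, 2022200020, #)
  read 2, top #: go to q1, push BB# → (q1, 022200020, BB#)
  read 0, top B: go to q1, push BB → (q1, 22200020, BBB#)
  read 2, top B: go to q0, push ε → (q0, 2200020, BB#)
  read 2, top B: go to q1, push ε → (q1, 200020, B#)
  read 2, top B: go to q0, push ε → (q0, 00020, #)
  read 0, top #: go to q1, push B# → (q1, 0020, B#)
  read 0, top B: go to q1, push BB → (q1, 020, BB#)
  read 0, top B: go to q1, push BB → (q1, 20, BBB#)
  read 2, top B: go to q0, push ε → (q0, 0, BB#)
  read 0, top B: go to q1, push ε → (q1, ε, B#)
All input consumed in state q1 with stack B#.

B#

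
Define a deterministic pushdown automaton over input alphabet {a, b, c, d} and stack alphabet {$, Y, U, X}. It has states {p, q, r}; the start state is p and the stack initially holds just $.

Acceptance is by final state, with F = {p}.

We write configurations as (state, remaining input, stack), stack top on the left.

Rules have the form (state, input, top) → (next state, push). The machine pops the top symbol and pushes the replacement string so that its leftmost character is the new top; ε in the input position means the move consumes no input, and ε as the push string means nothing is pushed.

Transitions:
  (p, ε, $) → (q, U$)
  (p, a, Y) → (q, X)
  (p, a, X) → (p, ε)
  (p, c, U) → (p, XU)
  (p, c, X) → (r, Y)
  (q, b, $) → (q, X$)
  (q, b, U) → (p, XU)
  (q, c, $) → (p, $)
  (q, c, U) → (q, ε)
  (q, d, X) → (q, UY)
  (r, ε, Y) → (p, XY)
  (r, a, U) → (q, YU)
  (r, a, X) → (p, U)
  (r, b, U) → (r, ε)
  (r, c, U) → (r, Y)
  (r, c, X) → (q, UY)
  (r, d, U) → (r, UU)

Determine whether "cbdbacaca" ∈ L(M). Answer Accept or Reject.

(p, cbdbacaca, $)
  ε-move, top $: go to q, push U$ → (q, cbdbacaca, U$)
  read c, top U: go to q, push ε → (q, bdbacaca, $)
  read b, top $: go to q, push X$ → (q, dbacaca, X$)
  read d, top X: go to q, push UY → (q, bacaca, UY$)
  read b, top U: go to p, push XU → (p, acaca, XUY$)
  read a, top X: go to p, push ε → (p, caca, UY$)
  read c, top U: go to p, push XU → (p, aca, XUY$)
  read a, top X: go to p, push ε → (p, ca, UY$)
  read c, top U: go to p, push XU → (p, a, XUY$)
  read a, top X: go to p, push ε → (p, ε, UY$)
All input consumed; state p ∈ F.

Accept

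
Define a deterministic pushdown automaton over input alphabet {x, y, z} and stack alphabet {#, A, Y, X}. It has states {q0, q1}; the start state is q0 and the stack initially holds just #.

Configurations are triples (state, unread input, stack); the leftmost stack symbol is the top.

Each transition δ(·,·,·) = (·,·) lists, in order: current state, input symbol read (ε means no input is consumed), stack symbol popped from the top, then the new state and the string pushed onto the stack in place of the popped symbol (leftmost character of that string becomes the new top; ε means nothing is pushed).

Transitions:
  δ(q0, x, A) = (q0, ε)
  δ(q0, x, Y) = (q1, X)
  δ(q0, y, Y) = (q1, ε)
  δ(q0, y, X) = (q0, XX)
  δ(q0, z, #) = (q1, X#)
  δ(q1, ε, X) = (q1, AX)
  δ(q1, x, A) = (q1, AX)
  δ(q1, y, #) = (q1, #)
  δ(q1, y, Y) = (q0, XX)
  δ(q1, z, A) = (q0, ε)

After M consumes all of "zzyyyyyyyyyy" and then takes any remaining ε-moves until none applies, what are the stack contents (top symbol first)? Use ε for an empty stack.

(q0, zzyyyyyyyyyy, #)
  read z, top #: go to q1, push X# → (q1, zyyyyyyyyyy, X#)
  ε-move, top X: go to q1, push AX → (q1, zyyyyyyyyyy, AX#)
  read z, top A: go to q0, push ε → (q0, yyyyyyyyyy, X#)
  read y, top X: go to q0, push XX → (q0, yyyyyyyyy, XX#)
  read y, top X: go to q0, push XX → (q0, yyyyyyyy, XXX#)
  read y, top X: go to q0, push XX → (q0, yyyyyyy, XXXX#)
  read y, top X: go to q0, push XX → (q0, yyyyyy, XXXXX#)
  read y, top X: go to q0, push XX → (q0, yyyyy, XXXXXX#)
  read y, top X: go to q0, push XX → (q0, yyyy, XXXXXXX#)
  read y, top X: go to q0, push XX → (q0, yyy, XXXXXXXX#)
  read y, top X: go to q0, push XX → (q0, yy, XXXXXXXXX#)
  read y, top X: go to q0, push XX → (q0, y, XXXXXXXXXX#)
  read y, top X: go to q0, push XX → (q0, ε, XXXXXXXXXXX#)
All input consumed in state q0 with stack XXXXXXXXXXX#.

XXXXXXXXXXX#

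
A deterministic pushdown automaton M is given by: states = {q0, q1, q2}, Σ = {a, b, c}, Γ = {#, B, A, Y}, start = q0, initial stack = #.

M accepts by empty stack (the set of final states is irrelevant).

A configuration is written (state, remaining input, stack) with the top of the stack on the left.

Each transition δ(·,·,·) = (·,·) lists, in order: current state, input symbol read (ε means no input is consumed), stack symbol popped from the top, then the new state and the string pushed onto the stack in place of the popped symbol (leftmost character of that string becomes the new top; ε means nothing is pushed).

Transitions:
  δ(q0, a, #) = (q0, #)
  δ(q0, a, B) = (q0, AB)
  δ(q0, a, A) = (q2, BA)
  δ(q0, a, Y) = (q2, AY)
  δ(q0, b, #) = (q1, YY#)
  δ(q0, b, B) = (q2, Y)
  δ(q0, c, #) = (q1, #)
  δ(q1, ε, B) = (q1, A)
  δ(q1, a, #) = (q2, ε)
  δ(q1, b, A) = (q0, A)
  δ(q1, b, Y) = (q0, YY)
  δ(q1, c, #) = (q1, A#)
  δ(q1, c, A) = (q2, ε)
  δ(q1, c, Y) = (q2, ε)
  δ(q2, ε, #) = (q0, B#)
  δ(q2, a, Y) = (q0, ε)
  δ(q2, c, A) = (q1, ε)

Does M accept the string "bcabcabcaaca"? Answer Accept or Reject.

(q0, bcabcabcaaca, #)
  read b, top #: go to q1, push YY# → (q1, cabcabcaaca, YY#)
  read c, top Y: go to q2, push ε → (q2, abcabcaaca, Y#)
  read a, top Y: go to q0, push ε → (q0, bcabcaaca, #)
  read b, top #: go to q1, push YY# → (q1, cabcaaca, YY#)
  read c, top Y: go to q2, push ε → (q2, abcaaca, Y#)
  read a, top Y: go to q0, push ε → (q0, bcaaca, #)
  read b, top #: go to q1, push YY# → (q1, caaca, YY#)
  read c, top Y: go to q2, push ε → (q2, aaca, Y#)
  read a, top Y: go to q0, push ε → (q0, aca, #)
  read a, top #: go to q0, push # → (q0, ca, #)
  read c, top #: go to q1, push # → (q1, a, #)
  read a, top #: go to q2, push ε → (q2, ε, ε)
All input consumed and the stack is empty.

Accept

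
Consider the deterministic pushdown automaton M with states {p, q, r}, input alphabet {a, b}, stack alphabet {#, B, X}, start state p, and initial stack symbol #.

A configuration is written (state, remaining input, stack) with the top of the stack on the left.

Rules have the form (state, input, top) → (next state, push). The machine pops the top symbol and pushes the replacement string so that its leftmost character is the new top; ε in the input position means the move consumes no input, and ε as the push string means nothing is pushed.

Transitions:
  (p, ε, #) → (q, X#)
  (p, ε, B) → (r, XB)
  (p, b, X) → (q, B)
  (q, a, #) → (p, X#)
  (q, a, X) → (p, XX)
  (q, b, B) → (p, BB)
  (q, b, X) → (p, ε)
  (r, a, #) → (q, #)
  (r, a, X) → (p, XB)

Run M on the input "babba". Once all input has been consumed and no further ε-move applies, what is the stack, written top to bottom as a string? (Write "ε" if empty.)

(p, babba, #)
  ε-move, top #: go to q, push X# → (q, babba, X#)
  read b, top X: go to p, push ε → (p, abba, #)
  ε-move, top #: go to q, push X# → (q, abba, X#)
  read a, top X: go to p, push XX → (p, bba, XX#)
  read b, top X: go to q, push B → (q, ba, BX#)
  read b, top B: go to p, push BB → (p, a, BBX#)
  ε-move, top B: go to r, push XB → (r, a, XBBX#)
  read a, top X: go to p, push XB → (p, ε, XBBBX#)
All input consumed in state p with stack XBBBX#.

XBBBX#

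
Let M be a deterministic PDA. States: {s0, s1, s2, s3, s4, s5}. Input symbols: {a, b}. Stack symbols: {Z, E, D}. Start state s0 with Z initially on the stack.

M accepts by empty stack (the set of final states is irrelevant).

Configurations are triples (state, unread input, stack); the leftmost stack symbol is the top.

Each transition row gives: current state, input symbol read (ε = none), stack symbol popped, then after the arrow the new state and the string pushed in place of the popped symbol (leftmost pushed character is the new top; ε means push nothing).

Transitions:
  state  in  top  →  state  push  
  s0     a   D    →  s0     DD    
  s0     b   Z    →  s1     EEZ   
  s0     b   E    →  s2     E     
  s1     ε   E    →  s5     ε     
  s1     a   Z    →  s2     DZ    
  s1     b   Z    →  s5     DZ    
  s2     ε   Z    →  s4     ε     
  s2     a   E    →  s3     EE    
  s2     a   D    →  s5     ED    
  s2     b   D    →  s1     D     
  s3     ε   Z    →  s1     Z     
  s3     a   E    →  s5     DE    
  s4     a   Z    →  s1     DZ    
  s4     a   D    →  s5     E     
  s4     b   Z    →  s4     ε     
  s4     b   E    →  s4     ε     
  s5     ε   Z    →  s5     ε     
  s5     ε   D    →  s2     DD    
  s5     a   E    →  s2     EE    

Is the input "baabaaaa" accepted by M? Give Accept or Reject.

Reject

(s0, baabaaaa, Z)
  read b, top Z: go to s1, push EEZ → (s1, aabaaaa, EEZ)
  ε-move, top E: go to s5, push ε → (s5, aabaaaa, EZ)
  read a, top E: go to s2, push EE → (s2, abaaaa, EEZ)
  read a, top E: go to s3, push EE → (s3, baaaa, EEEZ)
No transition applies at (s3, baaaa, EEEZ); input not fully consumed.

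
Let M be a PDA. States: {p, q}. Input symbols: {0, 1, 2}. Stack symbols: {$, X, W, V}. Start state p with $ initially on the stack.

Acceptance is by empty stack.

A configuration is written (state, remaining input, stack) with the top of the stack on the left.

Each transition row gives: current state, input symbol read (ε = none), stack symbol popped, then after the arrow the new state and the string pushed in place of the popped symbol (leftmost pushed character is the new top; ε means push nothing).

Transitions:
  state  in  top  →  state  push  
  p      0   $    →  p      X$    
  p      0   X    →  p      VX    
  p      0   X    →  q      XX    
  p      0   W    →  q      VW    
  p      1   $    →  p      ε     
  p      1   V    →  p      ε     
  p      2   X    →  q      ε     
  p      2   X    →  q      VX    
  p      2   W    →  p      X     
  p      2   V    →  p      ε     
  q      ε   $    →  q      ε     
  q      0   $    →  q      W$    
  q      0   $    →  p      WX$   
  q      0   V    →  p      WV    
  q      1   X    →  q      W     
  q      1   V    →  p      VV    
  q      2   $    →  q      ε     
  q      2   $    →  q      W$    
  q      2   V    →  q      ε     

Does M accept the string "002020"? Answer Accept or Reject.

Reject

No computation consumes all input and empties the stack.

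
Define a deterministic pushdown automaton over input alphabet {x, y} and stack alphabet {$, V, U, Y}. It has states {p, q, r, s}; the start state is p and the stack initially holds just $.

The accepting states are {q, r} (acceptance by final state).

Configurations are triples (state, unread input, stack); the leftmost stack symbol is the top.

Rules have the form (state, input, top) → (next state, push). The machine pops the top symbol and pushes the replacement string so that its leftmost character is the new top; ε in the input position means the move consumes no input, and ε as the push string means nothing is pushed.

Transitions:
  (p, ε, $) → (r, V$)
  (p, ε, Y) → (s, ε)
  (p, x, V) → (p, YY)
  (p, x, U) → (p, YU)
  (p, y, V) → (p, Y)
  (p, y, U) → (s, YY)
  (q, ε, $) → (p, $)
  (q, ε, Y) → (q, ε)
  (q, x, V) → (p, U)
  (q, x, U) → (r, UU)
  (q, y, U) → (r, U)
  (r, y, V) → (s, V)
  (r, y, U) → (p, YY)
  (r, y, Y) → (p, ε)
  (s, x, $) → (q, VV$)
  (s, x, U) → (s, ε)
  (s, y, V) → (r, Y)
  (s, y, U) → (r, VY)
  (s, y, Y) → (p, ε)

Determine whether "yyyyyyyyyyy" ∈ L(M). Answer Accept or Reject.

(p, yyyyyyyyyyy, $)
  ε-move, top $: go to r, push V$ → (r, yyyyyyyyyyy, V$)
  read y, top V: go to s, push V → (s, yyyyyyyyyy, V$)
  read y, top V: go to r, push Y → (r, yyyyyyyyy, Y$)
  read y, top Y: go to p, push ε → (p, yyyyyyyy, $)
  ε-move, top $: go to r, push V$ → (r, yyyyyyyy, V$)
  read y, top V: go to s, push V → (s, yyyyyyy, V$)
  read y, top V: go to r, push Y → (r, yyyyyy, Y$)
  read y, top Y: go to p, push ε → (p, yyyyy, $)
  ε-move, top $: go to r, push V$ → (r, yyyyy, V$)
  read y, top V: go to s, push V → (s, yyyy, V$)
  read y, top V: go to r, push Y → (r, yyy, Y$)
  read y, top Y: go to p, push ε → (p, yy, $)
  ε-move, top $: go to r, push V$ → (r, yy, V$)
  read y, top V: go to s, push V → (s, y, V$)
  read y, top V: go to r, push Y → (r, ε, Y$)
All input consumed; state r ∈ F.

Accept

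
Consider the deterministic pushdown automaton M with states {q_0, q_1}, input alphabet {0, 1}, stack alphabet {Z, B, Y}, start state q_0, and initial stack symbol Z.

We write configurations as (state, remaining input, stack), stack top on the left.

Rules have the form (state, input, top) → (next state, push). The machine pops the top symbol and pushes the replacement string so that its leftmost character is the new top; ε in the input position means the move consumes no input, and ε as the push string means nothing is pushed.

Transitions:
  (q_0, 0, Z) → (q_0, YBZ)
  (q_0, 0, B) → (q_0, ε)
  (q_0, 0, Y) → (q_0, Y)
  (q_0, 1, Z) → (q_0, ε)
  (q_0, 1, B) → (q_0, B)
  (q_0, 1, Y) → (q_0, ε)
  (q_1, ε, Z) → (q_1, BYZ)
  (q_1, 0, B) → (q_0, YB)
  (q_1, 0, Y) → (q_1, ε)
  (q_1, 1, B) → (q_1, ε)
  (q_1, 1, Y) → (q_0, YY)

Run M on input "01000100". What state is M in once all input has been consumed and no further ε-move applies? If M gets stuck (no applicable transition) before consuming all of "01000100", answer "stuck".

q_0

(q_0, 01000100, Z) ⊢ (q_0, 1000100, YBZ) ⊢ (q_0, 000100, BZ) ⊢ (q_0, 00100, Z) ⊢ (q_0, 0100, YBZ) ⊢ (q_0, 100, YBZ) ⊢ (q_0, 00, BZ) ⊢ (q_0, 0, Z) ⊢ (q_0, ε, YBZ)
All input consumed; M is in state q_0.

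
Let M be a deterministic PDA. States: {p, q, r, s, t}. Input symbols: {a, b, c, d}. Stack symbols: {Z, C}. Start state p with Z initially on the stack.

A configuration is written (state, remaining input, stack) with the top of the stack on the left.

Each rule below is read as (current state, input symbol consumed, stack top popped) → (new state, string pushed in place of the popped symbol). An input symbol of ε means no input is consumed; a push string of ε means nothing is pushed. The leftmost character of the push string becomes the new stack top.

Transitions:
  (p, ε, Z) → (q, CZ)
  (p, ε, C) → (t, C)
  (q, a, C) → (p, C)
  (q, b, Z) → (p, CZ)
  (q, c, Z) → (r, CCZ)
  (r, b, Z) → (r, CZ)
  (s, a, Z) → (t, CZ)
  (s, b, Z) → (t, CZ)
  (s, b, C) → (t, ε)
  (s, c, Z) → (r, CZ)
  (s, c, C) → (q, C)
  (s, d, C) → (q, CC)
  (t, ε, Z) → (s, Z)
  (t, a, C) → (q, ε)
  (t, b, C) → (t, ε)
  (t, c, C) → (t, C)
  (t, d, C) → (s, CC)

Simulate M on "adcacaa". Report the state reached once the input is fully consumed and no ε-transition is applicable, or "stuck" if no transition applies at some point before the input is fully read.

t

(p, adcacaa, Z) ⊢ (q, adcacaa, CZ) ⊢ (p, dcacaa, CZ) ⊢ (t, dcacaa, CZ) ⊢ (s, cacaa, CCZ) ⊢ (q, acaa, CCZ) ⊢ (p, caa, CCZ) ⊢ (t, caa, CCZ) ⊢ (t, aa, CCZ) ⊢ (q, a, CZ) ⊢ (p, ε, CZ) ⊢ (t, ε, CZ)
All input consumed; M is in state t.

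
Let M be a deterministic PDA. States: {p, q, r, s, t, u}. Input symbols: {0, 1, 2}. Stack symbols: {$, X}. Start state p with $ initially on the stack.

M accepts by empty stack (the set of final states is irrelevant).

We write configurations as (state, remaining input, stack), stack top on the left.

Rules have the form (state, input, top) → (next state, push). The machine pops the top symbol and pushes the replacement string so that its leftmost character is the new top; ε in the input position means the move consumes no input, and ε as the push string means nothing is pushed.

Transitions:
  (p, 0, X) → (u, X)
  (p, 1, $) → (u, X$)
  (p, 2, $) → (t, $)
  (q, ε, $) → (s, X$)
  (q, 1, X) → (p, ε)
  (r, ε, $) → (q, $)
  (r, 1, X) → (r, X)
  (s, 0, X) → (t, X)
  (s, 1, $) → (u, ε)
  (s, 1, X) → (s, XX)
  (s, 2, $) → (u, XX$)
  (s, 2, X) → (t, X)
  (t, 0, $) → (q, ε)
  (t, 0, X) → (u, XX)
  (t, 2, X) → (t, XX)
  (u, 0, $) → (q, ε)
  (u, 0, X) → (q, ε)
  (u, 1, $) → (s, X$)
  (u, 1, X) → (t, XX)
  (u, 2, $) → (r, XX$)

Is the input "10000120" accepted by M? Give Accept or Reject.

Accept

(p, 10000120, $) ⊢ (u, 0000120, X$) ⊢ (q, 000120, $) ⊢ (s, 000120, X$) ⊢ (t, 00120, X$) ⊢ (u, 0120, XX$) ⊢ (q, 120, X$) ⊢ (p, 20, $) ⊢ (t, 0, $) ⊢ (q, ε, ε)
All input consumed and the stack is empty.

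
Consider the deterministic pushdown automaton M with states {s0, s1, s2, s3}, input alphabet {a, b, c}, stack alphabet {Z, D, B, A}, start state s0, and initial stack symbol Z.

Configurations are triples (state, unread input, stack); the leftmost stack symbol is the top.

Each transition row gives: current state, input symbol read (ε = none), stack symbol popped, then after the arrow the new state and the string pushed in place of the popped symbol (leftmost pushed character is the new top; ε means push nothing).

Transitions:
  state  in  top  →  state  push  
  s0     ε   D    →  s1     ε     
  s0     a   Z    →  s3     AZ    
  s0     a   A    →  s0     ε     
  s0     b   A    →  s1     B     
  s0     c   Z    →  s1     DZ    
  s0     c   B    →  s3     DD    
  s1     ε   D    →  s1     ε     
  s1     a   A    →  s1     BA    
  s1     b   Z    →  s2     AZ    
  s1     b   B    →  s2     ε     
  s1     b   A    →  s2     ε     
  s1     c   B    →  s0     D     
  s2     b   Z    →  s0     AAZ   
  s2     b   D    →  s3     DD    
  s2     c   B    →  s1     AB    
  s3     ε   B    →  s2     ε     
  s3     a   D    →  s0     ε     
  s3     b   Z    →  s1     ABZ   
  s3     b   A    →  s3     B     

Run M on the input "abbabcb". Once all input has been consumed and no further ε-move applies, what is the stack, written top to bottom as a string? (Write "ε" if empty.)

(s0, abbabcb, Z)
  read a, top Z: go to s3, push AZ → (s3, bbabcb, AZ)
  read b, top A: go to s3, push B → (s3, babcb, BZ)
  ε-move, top B: go to s2, push ε → (s2, babcb, Z)
  read b, top Z: go to s0, push AAZ → (s0, abcb, AAZ)
  read a, top A: go to s0, push ε → (s0, bcb, AZ)
  read b, top A: go to s1, push B → (s1, cb, BZ)
  read c, top B: go to s0, push D → (s0, b, DZ)
  ε-move, top D: go to s1, push ε → (s1, b, Z)
  read b, top Z: go to s2, push AZ → (s2, ε, AZ)
All input consumed in state s2 with stack AZ.

AZ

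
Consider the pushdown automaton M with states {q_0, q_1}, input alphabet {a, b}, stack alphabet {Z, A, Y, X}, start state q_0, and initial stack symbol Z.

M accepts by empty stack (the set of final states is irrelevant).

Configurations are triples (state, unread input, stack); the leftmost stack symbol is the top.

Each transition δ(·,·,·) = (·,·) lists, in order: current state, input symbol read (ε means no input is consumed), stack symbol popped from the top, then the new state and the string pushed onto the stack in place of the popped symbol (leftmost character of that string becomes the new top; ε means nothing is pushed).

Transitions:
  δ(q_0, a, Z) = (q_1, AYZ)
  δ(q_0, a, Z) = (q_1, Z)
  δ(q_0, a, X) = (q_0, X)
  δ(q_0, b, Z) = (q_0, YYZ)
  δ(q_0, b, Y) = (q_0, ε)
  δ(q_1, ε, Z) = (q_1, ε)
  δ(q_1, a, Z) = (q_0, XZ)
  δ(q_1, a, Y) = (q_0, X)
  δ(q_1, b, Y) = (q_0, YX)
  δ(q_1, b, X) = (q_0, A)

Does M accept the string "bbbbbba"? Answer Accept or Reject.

One accepting computation: (q_0, bbbbbba, Z) ⊢ (q_0, bbbbba, YYZ) ⊢ (q_0, bbbba, YZ) ⊢ (q_0, bbba, Z) ⊢ (q_0, bba, YYZ) ⊢ (q_0, ba, YZ) ⊢ (q_0, a, Z) ⊢ (q_1, ε, Z) ⊢ (q_1, ε, ε)
All input consumed and the stack is empty.

Accept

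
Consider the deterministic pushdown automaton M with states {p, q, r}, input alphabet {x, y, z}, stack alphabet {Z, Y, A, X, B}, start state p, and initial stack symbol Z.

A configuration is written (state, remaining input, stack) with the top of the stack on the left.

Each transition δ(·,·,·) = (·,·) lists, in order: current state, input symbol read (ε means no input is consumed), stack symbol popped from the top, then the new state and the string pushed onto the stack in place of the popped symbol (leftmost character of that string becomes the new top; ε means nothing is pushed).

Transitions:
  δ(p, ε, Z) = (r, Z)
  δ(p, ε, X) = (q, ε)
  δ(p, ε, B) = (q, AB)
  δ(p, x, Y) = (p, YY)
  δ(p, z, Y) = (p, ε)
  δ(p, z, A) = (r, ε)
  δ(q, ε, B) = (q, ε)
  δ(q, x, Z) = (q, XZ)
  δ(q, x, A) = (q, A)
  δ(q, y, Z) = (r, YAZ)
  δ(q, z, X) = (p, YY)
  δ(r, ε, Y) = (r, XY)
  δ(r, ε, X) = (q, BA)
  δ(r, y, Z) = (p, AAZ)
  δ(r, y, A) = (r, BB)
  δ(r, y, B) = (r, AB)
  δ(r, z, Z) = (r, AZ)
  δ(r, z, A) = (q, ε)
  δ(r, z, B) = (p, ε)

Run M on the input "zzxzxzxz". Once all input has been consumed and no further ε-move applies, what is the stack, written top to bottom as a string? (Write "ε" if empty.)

YYZ

(p, zzxzxzxz, Z)
  ε-move, top Z: go to r, push Z → (r, zzxzxzxz, Z)
  read z, top Z: go to r, push AZ → (r, zxzxzxz, AZ)
  read z, top A: go to q, push ε → (q, xzxzxz, Z)
  read x, top Z: go to q, push XZ → (q, zxzxz, XZ)
  read z, top X: go to p, push YY → (p, xzxz, YYZ)
  read x, top Y: go to p, push YY → (p, zxz, YYYZ)
  read z, top Y: go to p, push ε → (p, xz, YYZ)
  read x, top Y: go to p, push YY → (p, z, YYYZ)
  read z, top Y: go to p, push ε → (p, ε, YYZ)
All input consumed in state p with stack YYZ.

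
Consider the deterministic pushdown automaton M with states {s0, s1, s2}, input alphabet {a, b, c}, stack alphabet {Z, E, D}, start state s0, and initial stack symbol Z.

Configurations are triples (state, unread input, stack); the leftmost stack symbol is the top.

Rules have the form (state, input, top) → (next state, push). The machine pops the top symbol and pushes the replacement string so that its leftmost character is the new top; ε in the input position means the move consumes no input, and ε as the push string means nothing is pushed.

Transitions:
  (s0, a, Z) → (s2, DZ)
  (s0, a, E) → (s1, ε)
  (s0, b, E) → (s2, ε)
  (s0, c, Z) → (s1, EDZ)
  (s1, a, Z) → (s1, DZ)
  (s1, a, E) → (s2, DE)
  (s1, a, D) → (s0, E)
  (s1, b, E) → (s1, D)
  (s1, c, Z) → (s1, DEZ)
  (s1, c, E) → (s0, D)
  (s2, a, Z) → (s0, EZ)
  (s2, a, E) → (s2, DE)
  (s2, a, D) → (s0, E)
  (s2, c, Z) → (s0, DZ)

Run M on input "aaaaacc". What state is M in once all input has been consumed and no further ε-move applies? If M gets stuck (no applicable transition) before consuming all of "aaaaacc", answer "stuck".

(s0, aaaaacc, Z)
  read a, top Z: go to s2, push DZ → (s2, aaaacc, DZ)
  read a, top D: go to s0, push E → (s0, aaacc, EZ)
  read a, top E: go to s1, push ε → (s1, aacc, Z)
  read a, top Z: go to s1, push DZ → (s1, acc, DZ)
  read a, top D: go to s0, push E → (s0, cc, EZ)
No transition for (s0, c, top E); M blocks with input cc remaining.

stuck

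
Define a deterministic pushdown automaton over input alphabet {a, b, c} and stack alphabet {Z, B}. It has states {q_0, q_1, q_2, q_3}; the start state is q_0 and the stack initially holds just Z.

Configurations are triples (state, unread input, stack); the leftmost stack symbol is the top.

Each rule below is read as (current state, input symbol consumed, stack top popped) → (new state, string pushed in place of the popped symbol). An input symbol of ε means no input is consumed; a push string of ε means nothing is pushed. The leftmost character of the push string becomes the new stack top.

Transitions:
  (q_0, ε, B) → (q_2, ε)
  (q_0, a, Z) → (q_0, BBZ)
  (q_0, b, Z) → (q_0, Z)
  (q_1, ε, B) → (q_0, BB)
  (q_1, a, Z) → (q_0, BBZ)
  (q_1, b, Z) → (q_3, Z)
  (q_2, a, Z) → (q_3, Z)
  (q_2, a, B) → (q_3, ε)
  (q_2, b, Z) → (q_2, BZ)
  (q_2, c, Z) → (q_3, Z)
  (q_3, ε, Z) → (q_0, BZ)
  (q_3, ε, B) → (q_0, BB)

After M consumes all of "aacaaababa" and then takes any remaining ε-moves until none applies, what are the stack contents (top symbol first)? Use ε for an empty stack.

Z

(q_0, aacaaababa, Z) ⊢ (q_0, acaaababa, BBZ) ⊢ (q_2, acaaababa, BZ) ⊢ (q_3, caaababa, Z) ⊢ (q_0, caaababa, BZ) ⊢ (q_2, caaababa, Z) ⊢ (q_3, aaababa, Z) ⊢ (q_0, aaababa, BZ) ⊢ (q_2, aaababa, Z) ⊢ (q_3, aababa, Z) ⊢ (q_0, aababa, BZ) ⊢ (q_2, aababa, Z) ⊢ (q_3, ababa, Z) ⊢ (q_0, ababa, BZ) ⊢ (q_2, ababa, Z) ⊢ (q_3, baba, Z) ⊢ (q_0, baba, BZ) ⊢ (q_2, baba, Z) ⊢ (q_2, aba, BZ) ⊢ (q_3, ba, Z) ⊢ (q_0, ba, BZ) ⊢ (q_2, ba, Z) ⊢ (q_2, a, BZ) ⊢ (q_3, ε, Z) ⊢ (q_0, ε, BZ) ⊢ (q_2, ε, Z)
All input consumed in state q_2 with stack Z.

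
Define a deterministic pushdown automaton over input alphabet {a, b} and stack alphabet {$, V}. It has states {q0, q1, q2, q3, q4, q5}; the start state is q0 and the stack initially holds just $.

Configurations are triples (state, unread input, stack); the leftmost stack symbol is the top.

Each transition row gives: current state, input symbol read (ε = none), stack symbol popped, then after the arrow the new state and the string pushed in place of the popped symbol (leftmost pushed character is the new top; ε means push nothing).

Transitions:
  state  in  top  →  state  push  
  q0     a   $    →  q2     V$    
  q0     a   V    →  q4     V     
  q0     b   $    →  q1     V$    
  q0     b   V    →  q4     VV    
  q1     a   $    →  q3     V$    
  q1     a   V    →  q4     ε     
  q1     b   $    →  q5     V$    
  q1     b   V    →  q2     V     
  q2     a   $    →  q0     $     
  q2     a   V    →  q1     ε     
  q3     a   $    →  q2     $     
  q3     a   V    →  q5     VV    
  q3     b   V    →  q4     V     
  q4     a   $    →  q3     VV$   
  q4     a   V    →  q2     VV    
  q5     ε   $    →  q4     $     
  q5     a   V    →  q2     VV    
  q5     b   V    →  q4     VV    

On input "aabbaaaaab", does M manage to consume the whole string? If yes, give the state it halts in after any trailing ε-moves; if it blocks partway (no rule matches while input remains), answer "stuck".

q2

(q0, aabbaaaaab, $) ⊢ (q2, abbaaaaab, V$) ⊢ (q1, bbaaaaab, $) ⊢ (q5, baaaaab, V$) ⊢ (q4, aaaaab, VV$) ⊢ (q2, aaaab, VVV$) ⊢ (q1, aaab, VV$) ⊢ (q4, aab, V$) ⊢ (q2, ab, VV$) ⊢ (q1, b, V$) ⊢ (q2, ε, V$)
All input consumed; M is in state q2.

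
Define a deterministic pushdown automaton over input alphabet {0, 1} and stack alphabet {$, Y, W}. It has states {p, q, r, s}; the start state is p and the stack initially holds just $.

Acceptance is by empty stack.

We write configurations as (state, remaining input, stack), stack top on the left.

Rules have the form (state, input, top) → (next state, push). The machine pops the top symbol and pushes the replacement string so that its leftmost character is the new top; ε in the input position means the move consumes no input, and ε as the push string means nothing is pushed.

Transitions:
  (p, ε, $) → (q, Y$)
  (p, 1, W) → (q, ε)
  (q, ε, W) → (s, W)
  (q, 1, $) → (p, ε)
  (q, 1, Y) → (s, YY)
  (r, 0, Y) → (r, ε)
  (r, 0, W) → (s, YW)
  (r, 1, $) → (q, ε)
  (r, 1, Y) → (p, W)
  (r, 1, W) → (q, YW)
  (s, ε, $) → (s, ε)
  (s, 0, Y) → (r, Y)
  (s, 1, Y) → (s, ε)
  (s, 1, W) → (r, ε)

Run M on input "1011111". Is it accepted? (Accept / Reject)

Accept

(p, 1011111, $)
  ε-move, top $: go to q, push Y$ → (q, 1011111, Y$)
  read 1, top Y: go to s, push YY → (s, 011111, YY$)
  read 0, top Y: go to r, push Y → (r, 11111, YY$)
  read 1, top Y: go to p, push W → (p, 1111, WY$)
  read 1, top W: go to q, push ε → (q, 111, Y$)
  read 1, top Y: go to s, push YY → (s, 11, YY$)
  read 1, top Y: go to s, push ε → (s, 1, Y$)
  read 1, top Y: go to s, push ε → (s, ε, $)
  ε-move, top $: go to s, push ε → (s, ε, ε)
All input consumed and the stack is empty.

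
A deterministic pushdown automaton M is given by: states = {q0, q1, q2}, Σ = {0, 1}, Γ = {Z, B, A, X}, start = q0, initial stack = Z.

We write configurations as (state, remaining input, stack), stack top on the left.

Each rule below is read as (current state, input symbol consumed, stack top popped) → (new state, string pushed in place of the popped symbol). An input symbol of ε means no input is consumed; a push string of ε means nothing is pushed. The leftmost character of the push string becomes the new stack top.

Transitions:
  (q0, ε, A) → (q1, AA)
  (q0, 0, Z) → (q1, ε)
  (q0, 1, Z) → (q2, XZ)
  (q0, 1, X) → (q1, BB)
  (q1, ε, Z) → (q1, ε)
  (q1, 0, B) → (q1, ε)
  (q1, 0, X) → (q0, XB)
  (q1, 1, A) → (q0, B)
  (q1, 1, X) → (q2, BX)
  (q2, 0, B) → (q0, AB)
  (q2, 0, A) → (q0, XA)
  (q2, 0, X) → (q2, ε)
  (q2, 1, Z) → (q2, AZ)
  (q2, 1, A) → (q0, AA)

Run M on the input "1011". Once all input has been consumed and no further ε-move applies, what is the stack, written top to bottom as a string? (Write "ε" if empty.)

AAAZ

(q0, 1011, Z) ⊢ (q2, 011, XZ) ⊢ (q2, 11, Z) ⊢ (q2, 1, AZ) ⊢ (q0, ε, AAZ) ⊢ (q1, ε, AAAZ)
All input consumed in state q1 with stack AAAZ.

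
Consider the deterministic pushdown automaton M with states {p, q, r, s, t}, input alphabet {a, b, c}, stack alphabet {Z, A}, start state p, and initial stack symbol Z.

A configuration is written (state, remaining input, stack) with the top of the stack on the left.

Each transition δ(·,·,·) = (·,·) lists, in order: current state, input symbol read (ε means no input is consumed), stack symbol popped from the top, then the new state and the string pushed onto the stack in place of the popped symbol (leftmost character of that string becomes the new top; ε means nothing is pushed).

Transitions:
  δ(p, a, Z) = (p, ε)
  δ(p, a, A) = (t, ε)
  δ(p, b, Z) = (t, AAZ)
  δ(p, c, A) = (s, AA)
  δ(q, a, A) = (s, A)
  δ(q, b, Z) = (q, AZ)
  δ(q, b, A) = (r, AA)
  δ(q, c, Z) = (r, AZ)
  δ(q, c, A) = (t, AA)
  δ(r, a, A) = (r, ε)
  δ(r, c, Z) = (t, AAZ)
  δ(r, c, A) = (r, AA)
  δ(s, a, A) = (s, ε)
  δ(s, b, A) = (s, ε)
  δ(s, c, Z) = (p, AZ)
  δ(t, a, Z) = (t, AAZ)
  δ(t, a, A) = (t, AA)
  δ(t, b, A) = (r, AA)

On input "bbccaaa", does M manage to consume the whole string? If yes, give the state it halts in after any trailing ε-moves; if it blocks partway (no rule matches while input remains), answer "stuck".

(p, bbccaaa, Z)
  read b, top Z: go to t, push AAZ → (t, bccaaa, AAZ)
  read b, top A: go to r, push AA → (r, ccaaa, AAAZ)
  read c, top A: go to r, push AA → (r, caaa, AAAAZ)
  read c, top A: go to r, push AA → (r, aaa, AAAAAZ)
  read a, top A: go to r, push ε → (r, aa, AAAAZ)
  read a, top A: go to r, push ε → (r, a, AAAZ)
  read a, top A: go to r, push ε → (r, ε, AAZ)
All input consumed; M is in state r.

r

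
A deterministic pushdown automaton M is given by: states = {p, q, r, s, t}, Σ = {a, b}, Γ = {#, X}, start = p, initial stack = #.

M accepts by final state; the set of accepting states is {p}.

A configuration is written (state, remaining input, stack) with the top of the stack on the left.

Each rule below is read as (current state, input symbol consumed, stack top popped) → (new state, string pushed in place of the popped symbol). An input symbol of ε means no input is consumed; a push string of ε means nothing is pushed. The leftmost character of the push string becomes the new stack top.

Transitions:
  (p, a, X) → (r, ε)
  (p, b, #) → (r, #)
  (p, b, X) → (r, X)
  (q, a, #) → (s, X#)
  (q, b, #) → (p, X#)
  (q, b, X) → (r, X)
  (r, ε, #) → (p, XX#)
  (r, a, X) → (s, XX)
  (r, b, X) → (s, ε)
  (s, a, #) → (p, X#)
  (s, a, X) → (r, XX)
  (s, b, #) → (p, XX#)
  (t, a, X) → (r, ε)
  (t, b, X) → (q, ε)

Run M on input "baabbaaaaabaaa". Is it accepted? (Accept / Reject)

Reject

(p, baabbaaaaabaaa, #)
  read b, top #: go to r, push # → (r, aabbaaaaabaaa, #)
  ε-move, top #: go to p, push XX# → (p, aabbaaaaabaaa, XX#)
  read a, top X: go to r, push ε → (r, abbaaaaabaaa, X#)
  read a, top X: go to s, push XX → (s, bbaaaaabaaa, XX#)
No transition applies at (s, bbaaaaabaaa, XX#); input not fully consumed.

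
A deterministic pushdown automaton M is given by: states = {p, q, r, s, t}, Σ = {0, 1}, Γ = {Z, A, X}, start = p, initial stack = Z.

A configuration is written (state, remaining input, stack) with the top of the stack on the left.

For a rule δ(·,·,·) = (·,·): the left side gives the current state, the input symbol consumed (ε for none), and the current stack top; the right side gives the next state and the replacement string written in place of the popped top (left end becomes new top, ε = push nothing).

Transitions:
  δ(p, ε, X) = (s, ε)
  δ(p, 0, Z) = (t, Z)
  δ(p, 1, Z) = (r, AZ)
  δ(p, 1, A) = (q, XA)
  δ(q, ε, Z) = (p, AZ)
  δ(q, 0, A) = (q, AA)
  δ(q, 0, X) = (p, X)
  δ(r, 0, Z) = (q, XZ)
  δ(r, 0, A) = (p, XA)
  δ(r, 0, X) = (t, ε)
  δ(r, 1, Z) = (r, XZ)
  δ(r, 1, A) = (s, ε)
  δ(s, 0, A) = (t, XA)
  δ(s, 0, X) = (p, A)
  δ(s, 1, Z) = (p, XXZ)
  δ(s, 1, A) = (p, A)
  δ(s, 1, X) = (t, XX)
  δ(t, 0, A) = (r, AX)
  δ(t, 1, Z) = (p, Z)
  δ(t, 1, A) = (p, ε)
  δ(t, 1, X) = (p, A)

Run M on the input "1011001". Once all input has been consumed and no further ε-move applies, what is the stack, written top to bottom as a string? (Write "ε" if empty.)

AAZ

(p, 1011001, Z)
  read 1, top Z: go to r, push AZ → (r, 011001, AZ)
  read 0, top A: go to p, push XA → (p, 11001, XAZ)
  ε-move, top X: go to s, push ε → (s, 11001, AZ)
  read 1, top A: go to p, push A → (p, 1001, AZ)
  read 1, top A: go to q, push XA → (q, 001, XAZ)
  read 0, top X: go to p, push X → (p, 01, XAZ)
  ε-move, top X: go to s, push ε → (s, 01, AZ)
  read 0, top A: go to t, push XA → (t, 1, XAZ)
  read 1, top X: go to p, push A → (p, ε, AAZ)
All input consumed in state p with stack AAZ.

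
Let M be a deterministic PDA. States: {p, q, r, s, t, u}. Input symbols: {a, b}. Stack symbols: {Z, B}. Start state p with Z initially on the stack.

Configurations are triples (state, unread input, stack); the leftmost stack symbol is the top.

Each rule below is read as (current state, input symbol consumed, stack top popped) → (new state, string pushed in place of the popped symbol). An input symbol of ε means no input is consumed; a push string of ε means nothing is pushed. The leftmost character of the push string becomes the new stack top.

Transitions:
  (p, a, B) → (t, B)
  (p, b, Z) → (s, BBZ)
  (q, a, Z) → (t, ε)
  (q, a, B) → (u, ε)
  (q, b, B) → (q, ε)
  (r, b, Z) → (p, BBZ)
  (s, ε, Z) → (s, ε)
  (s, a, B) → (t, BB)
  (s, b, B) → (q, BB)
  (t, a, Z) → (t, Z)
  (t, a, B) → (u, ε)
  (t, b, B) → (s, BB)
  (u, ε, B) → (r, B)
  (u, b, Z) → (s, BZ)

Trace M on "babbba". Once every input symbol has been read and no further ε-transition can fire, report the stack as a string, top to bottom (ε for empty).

BBBZ

(p, babbba, Z)
  read b, top Z: go to s, push BBZ → (s, abbba, BBZ)
  read a, top B: go to t, push BB → (t, bbba, BBBZ)
  read b, top B: go to s, push BB → (s, bba, BBBBZ)
  read b, top B: go to q, push BB → (q, ba, BBBBBZ)
  read b, top B: go to q, push ε → (q, a, BBBBZ)
  read a, top B: go to u, push ε → (u, ε, BBBZ)
  ε-move, top B: go to r, push B → (r, ε, BBBZ)
All input consumed in state r with stack BBBZ.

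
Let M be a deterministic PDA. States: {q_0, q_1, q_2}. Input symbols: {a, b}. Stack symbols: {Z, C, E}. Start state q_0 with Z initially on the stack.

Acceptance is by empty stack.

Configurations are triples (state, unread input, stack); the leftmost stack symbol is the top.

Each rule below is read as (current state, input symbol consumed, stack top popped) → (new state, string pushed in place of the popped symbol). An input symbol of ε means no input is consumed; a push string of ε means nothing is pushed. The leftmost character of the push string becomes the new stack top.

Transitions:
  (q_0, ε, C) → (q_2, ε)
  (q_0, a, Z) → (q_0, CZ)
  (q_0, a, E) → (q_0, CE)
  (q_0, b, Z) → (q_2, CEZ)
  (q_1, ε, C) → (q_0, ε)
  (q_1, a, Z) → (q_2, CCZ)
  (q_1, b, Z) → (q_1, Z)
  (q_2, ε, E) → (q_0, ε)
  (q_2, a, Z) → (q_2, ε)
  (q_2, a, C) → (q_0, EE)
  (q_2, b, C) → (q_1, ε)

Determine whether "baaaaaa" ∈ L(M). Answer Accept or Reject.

(q_0, baaaaaa, Z)
  read b, top Z: go to q_2, push CEZ → (q_2, aaaaaa, CEZ)
  read a, top C: go to q_0, push EE → (q_0, aaaaa, EEEZ)
  read a, top E: go to q_0, push CE → (q_0, aaaa, CEEEZ)
  ε-move, top C: go to q_2, push ε → (q_2, aaaa, EEEZ)
  ε-move, top E: go to q_0, push ε → (q_0, aaaa, EEZ)
  read a, top E: go to q_0, push CE → (q_0, aaa, CEEZ)
  ε-move, top C: go to q_2, push ε → (q_2, aaa, EEZ)
  ε-move, top E: go to q_0, push ε → (q_0, aaa, EZ)
  read a, top E: go to q_0, push CE → (q_0, aa, CEZ)
  ε-move, top C: go to q_2, push ε → (q_2, aa, EZ)
  ε-move, top E: go to q_0, push ε → (q_0, aa, Z)
  read a, top Z: go to q_0, push CZ → (q_0, a, CZ)
  ε-move, top C: go to q_2, push ε → (q_2, a, Z)
  read a, top Z: go to q_2, push ε → (q_2, ε, ε)
All input consumed and the stack is empty.

Accept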